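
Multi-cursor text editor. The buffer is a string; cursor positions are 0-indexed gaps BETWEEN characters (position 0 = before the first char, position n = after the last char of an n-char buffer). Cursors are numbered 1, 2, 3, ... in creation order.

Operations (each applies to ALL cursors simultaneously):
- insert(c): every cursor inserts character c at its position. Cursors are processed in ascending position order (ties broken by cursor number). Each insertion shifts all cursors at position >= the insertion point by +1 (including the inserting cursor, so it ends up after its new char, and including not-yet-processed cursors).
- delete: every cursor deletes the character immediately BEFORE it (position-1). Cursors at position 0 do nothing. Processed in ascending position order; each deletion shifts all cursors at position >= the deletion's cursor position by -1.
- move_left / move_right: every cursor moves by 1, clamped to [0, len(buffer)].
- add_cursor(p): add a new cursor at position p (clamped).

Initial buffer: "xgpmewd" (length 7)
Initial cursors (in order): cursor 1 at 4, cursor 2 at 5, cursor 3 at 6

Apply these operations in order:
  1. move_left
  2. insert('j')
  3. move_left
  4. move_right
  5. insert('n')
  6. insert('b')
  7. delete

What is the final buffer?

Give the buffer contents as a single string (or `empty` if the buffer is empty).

Answer: xgpjnmjnejnwd

Derivation:
After op 1 (move_left): buffer="xgpmewd" (len 7), cursors c1@3 c2@4 c3@5, authorship .......
After op 2 (insert('j')): buffer="xgpjmjejwd" (len 10), cursors c1@4 c2@6 c3@8, authorship ...1.2.3..
After op 3 (move_left): buffer="xgpjmjejwd" (len 10), cursors c1@3 c2@5 c3@7, authorship ...1.2.3..
After op 4 (move_right): buffer="xgpjmjejwd" (len 10), cursors c1@4 c2@6 c3@8, authorship ...1.2.3..
After op 5 (insert('n')): buffer="xgpjnmjnejnwd" (len 13), cursors c1@5 c2@8 c3@11, authorship ...11.22.33..
After op 6 (insert('b')): buffer="xgpjnbmjnbejnbwd" (len 16), cursors c1@6 c2@10 c3@14, authorship ...111.222.333..
After op 7 (delete): buffer="xgpjnmjnejnwd" (len 13), cursors c1@5 c2@8 c3@11, authorship ...11.22.33..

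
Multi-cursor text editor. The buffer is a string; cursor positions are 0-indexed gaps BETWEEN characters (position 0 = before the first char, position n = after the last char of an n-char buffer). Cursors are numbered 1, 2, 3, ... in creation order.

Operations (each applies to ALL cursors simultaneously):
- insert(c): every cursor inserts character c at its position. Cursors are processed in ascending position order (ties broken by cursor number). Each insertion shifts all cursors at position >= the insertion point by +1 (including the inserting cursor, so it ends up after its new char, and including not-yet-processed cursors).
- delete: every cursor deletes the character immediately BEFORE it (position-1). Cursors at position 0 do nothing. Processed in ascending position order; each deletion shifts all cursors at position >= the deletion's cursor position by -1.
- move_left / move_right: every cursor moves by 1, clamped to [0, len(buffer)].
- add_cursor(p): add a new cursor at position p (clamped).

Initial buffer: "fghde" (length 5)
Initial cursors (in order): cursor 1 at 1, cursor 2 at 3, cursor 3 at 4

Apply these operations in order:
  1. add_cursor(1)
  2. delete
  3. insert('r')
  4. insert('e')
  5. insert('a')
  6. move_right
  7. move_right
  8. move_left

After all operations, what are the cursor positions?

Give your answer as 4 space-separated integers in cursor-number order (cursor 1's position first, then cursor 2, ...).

After op 1 (add_cursor(1)): buffer="fghde" (len 5), cursors c1@1 c4@1 c2@3 c3@4, authorship .....
After op 2 (delete): buffer="ge" (len 2), cursors c1@0 c4@0 c2@1 c3@1, authorship ..
After op 3 (insert('r')): buffer="rrgrre" (len 6), cursors c1@2 c4@2 c2@5 c3@5, authorship 14.23.
After op 4 (insert('e')): buffer="rreegrreee" (len 10), cursors c1@4 c4@4 c2@9 c3@9, authorship 1414.2323.
After op 5 (insert('a')): buffer="rreeaagrreeaae" (len 14), cursors c1@6 c4@6 c2@13 c3@13, authorship 141414.232323.
After op 6 (move_right): buffer="rreeaagrreeaae" (len 14), cursors c1@7 c4@7 c2@14 c3@14, authorship 141414.232323.
After op 7 (move_right): buffer="rreeaagrreeaae" (len 14), cursors c1@8 c4@8 c2@14 c3@14, authorship 141414.232323.
After op 8 (move_left): buffer="rreeaagrreeaae" (len 14), cursors c1@7 c4@7 c2@13 c3@13, authorship 141414.232323.

Answer: 7 13 13 7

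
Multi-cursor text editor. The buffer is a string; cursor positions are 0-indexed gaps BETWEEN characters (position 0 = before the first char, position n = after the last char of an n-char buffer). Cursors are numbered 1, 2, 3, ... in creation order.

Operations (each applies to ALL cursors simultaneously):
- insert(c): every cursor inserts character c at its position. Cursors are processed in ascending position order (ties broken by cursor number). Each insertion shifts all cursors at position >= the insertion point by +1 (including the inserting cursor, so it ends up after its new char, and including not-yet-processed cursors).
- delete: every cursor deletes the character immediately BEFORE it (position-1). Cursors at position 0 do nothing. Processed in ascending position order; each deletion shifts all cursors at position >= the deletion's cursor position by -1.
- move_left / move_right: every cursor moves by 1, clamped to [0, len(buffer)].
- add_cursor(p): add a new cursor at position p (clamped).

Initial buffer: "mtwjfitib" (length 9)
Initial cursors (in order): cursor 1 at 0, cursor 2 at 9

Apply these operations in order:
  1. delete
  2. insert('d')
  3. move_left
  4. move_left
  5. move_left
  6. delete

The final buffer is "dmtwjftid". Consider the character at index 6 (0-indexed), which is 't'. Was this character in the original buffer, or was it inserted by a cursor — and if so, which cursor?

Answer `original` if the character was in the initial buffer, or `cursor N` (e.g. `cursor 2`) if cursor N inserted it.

After op 1 (delete): buffer="mtwjfiti" (len 8), cursors c1@0 c2@8, authorship ........
After op 2 (insert('d')): buffer="dmtwjfitid" (len 10), cursors c1@1 c2@10, authorship 1........2
After op 3 (move_left): buffer="dmtwjfitid" (len 10), cursors c1@0 c2@9, authorship 1........2
After op 4 (move_left): buffer="dmtwjfitid" (len 10), cursors c1@0 c2@8, authorship 1........2
After op 5 (move_left): buffer="dmtwjfitid" (len 10), cursors c1@0 c2@7, authorship 1........2
After op 6 (delete): buffer="dmtwjftid" (len 9), cursors c1@0 c2@6, authorship 1.......2
Authorship (.=original, N=cursor N): 1 . . . . . . . 2
Index 6: author = original

Answer: original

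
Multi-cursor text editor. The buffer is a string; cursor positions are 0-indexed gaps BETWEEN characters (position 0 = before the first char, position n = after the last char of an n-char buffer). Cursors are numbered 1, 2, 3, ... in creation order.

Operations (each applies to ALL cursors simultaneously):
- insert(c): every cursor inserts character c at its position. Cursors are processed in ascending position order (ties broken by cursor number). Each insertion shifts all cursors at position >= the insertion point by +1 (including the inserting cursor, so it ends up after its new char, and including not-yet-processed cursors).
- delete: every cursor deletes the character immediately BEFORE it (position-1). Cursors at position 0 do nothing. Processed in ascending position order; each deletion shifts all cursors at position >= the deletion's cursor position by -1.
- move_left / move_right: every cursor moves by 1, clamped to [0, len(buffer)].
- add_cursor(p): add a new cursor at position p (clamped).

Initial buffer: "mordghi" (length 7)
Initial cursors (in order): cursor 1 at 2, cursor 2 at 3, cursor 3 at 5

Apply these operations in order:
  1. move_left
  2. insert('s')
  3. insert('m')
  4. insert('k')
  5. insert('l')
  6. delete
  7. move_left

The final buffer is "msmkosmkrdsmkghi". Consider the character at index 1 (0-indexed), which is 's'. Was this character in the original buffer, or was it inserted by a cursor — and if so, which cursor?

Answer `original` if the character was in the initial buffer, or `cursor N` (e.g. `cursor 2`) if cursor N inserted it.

Answer: cursor 1

Derivation:
After op 1 (move_left): buffer="mordghi" (len 7), cursors c1@1 c2@2 c3@4, authorship .......
After op 2 (insert('s')): buffer="msosrdsghi" (len 10), cursors c1@2 c2@4 c3@7, authorship .1.2..3...
After op 3 (insert('m')): buffer="msmosmrdsmghi" (len 13), cursors c1@3 c2@6 c3@10, authorship .11.22..33...
After op 4 (insert('k')): buffer="msmkosmkrdsmkghi" (len 16), cursors c1@4 c2@8 c3@13, authorship .111.222..333...
After op 5 (insert('l')): buffer="msmklosmklrdsmklghi" (len 19), cursors c1@5 c2@10 c3@16, authorship .1111.2222..3333...
After op 6 (delete): buffer="msmkosmkrdsmkghi" (len 16), cursors c1@4 c2@8 c3@13, authorship .111.222..333...
After op 7 (move_left): buffer="msmkosmkrdsmkghi" (len 16), cursors c1@3 c2@7 c3@12, authorship .111.222..333...
Authorship (.=original, N=cursor N): . 1 1 1 . 2 2 2 . . 3 3 3 . . .
Index 1: author = 1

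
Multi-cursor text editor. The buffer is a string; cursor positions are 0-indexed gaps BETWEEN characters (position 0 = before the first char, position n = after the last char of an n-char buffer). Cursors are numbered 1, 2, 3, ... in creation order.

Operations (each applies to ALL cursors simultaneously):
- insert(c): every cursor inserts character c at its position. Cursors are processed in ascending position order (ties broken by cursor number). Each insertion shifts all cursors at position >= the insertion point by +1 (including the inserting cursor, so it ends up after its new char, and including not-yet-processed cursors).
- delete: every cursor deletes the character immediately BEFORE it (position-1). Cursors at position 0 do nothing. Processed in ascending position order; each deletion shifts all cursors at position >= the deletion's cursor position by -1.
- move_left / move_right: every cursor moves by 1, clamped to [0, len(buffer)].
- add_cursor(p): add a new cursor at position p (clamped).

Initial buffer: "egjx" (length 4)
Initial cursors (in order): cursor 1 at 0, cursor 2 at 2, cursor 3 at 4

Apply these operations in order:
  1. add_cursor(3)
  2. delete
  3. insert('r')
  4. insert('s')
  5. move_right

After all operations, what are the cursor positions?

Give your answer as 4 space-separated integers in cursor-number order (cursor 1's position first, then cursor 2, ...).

After op 1 (add_cursor(3)): buffer="egjx" (len 4), cursors c1@0 c2@2 c4@3 c3@4, authorship ....
After op 2 (delete): buffer="e" (len 1), cursors c1@0 c2@1 c3@1 c4@1, authorship .
After op 3 (insert('r')): buffer="rerrr" (len 5), cursors c1@1 c2@5 c3@5 c4@5, authorship 1.234
After op 4 (insert('s')): buffer="rserrrsss" (len 9), cursors c1@2 c2@9 c3@9 c4@9, authorship 11.234234
After op 5 (move_right): buffer="rserrrsss" (len 9), cursors c1@3 c2@9 c3@9 c4@9, authorship 11.234234

Answer: 3 9 9 9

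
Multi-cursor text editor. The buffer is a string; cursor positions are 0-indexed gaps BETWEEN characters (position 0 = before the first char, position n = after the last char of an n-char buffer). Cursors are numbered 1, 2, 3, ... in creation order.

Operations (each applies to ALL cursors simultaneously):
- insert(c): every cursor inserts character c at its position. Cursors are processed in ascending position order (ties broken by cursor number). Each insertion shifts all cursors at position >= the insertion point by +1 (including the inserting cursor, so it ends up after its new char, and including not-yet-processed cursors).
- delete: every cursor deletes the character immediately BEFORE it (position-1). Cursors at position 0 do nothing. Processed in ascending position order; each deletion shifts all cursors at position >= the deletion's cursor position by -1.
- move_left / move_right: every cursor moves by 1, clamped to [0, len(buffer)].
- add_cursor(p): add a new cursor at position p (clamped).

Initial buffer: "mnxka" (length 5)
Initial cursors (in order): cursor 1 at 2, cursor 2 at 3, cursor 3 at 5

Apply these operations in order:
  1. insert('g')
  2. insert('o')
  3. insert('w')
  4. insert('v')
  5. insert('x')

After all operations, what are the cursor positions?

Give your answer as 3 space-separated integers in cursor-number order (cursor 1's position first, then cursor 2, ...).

Answer: 7 13 20

Derivation:
After op 1 (insert('g')): buffer="mngxgkag" (len 8), cursors c1@3 c2@5 c3@8, authorship ..1.2..3
After op 2 (insert('o')): buffer="mngoxgokago" (len 11), cursors c1@4 c2@7 c3@11, authorship ..11.22..33
After op 3 (insert('w')): buffer="mngowxgowkagow" (len 14), cursors c1@5 c2@9 c3@14, authorship ..111.222..333
After op 4 (insert('v')): buffer="mngowvxgowvkagowv" (len 17), cursors c1@6 c2@11 c3@17, authorship ..1111.2222..3333
After op 5 (insert('x')): buffer="mngowvxxgowvxkagowvx" (len 20), cursors c1@7 c2@13 c3@20, authorship ..11111.22222..33333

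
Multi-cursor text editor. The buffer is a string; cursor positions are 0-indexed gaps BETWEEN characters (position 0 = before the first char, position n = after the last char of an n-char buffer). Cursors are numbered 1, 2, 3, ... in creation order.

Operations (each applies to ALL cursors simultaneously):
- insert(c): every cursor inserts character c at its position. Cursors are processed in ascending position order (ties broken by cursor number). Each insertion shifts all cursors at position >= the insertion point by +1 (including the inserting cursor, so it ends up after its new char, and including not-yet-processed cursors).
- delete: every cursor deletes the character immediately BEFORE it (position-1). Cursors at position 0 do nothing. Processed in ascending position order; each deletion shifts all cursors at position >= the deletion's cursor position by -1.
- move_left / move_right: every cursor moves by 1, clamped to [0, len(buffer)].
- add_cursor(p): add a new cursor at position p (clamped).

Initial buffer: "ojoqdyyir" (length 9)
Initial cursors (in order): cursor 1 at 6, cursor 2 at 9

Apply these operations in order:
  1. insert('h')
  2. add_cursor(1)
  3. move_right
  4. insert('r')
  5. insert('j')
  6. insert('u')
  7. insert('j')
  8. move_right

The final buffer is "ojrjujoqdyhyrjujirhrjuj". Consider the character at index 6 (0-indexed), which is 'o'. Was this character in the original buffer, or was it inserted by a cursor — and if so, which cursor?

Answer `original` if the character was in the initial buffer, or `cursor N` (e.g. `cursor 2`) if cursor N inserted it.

After op 1 (insert('h')): buffer="ojoqdyhyirh" (len 11), cursors c1@7 c2@11, authorship ......1...2
After op 2 (add_cursor(1)): buffer="ojoqdyhyirh" (len 11), cursors c3@1 c1@7 c2@11, authorship ......1...2
After op 3 (move_right): buffer="ojoqdyhyirh" (len 11), cursors c3@2 c1@8 c2@11, authorship ......1...2
After op 4 (insert('r')): buffer="ojroqdyhyrirhr" (len 14), cursors c3@3 c1@10 c2@14, authorship ..3....1.1..22
After op 5 (insert('j')): buffer="ojrjoqdyhyrjirhrj" (len 17), cursors c3@4 c1@12 c2@17, authorship ..33....1.11..222
After op 6 (insert('u')): buffer="ojrjuoqdyhyrjuirhrju" (len 20), cursors c3@5 c1@14 c2@20, authorship ..333....1.111..2222
After op 7 (insert('j')): buffer="ojrjujoqdyhyrjujirhrjuj" (len 23), cursors c3@6 c1@16 c2@23, authorship ..3333....1.1111..22222
After op 8 (move_right): buffer="ojrjujoqdyhyrjujirhrjuj" (len 23), cursors c3@7 c1@17 c2@23, authorship ..3333....1.1111..22222
Authorship (.=original, N=cursor N): . . 3 3 3 3 . . . . 1 . 1 1 1 1 . . 2 2 2 2 2
Index 6: author = original

Answer: original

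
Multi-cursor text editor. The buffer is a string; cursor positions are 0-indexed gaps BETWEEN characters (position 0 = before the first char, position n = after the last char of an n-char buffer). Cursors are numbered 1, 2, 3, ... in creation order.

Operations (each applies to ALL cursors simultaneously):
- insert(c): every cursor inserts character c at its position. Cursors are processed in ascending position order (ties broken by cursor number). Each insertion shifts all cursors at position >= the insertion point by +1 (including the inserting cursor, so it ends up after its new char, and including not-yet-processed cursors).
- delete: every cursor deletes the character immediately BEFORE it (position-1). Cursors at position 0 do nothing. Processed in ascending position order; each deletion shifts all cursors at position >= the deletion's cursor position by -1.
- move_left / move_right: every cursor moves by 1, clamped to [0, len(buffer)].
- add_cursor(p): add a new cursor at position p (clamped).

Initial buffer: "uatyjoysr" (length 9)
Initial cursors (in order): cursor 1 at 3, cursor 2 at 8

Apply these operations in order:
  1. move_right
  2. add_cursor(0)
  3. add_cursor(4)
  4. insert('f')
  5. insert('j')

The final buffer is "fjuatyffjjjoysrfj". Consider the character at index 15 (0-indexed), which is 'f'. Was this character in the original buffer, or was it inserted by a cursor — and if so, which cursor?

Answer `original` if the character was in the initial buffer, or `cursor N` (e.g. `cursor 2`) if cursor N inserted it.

After op 1 (move_right): buffer="uatyjoysr" (len 9), cursors c1@4 c2@9, authorship .........
After op 2 (add_cursor(0)): buffer="uatyjoysr" (len 9), cursors c3@0 c1@4 c2@9, authorship .........
After op 3 (add_cursor(4)): buffer="uatyjoysr" (len 9), cursors c3@0 c1@4 c4@4 c2@9, authorship .........
After op 4 (insert('f')): buffer="fuatyffjoysrf" (len 13), cursors c3@1 c1@7 c4@7 c2@13, authorship 3....14.....2
After op 5 (insert('j')): buffer="fjuatyffjjjoysrfj" (len 17), cursors c3@2 c1@10 c4@10 c2@17, authorship 33....1414.....22
Authorship (.=original, N=cursor N): 3 3 . . . . 1 4 1 4 . . . . . 2 2
Index 15: author = 2

Answer: cursor 2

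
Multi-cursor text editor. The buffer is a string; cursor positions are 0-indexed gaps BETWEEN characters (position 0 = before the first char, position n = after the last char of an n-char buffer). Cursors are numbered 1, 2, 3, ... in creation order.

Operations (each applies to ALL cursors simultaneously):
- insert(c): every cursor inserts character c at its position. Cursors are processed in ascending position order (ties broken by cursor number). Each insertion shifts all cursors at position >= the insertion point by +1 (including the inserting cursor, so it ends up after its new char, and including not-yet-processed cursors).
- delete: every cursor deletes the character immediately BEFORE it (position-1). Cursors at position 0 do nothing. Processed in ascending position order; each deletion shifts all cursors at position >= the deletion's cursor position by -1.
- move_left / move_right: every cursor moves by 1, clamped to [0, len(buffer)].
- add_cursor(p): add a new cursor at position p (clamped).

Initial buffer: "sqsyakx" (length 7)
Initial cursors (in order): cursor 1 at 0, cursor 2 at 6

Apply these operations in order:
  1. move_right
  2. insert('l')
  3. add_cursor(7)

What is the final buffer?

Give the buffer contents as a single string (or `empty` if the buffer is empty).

After op 1 (move_right): buffer="sqsyakx" (len 7), cursors c1@1 c2@7, authorship .......
After op 2 (insert('l')): buffer="slqsyakxl" (len 9), cursors c1@2 c2@9, authorship .1......2
After op 3 (add_cursor(7)): buffer="slqsyakxl" (len 9), cursors c1@2 c3@7 c2@9, authorship .1......2

Answer: slqsyakxl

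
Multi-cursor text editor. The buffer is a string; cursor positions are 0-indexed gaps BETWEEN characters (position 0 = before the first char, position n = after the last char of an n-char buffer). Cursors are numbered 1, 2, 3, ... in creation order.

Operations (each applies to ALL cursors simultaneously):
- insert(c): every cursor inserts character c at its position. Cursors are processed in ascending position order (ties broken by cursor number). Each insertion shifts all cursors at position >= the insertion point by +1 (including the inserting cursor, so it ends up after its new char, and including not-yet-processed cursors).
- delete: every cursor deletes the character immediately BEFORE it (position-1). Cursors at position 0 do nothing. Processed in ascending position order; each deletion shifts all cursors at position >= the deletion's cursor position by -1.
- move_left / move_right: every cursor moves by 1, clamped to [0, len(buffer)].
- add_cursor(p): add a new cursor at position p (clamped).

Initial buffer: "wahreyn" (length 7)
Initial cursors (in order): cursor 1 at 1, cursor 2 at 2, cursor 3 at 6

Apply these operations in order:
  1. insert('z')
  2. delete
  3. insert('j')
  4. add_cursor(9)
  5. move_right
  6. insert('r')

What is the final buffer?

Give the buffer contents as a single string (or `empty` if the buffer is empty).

After op 1 (insert('z')): buffer="wzazhreyzn" (len 10), cursors c1@2 c2@4 c3@9, authorship .1.2....3.
After op 2 (delete): buffer="wahreyn" (len 7), cursors c1@1 c2@2 c3@6, authorship .......
After op 3 (insert('j')): buffer="wjajhreyjn" (len 10), cursors c1@2 c2@4 c3@9, authorship .1.2....3.
After op 4 (add_cursor(9)): buffer="wjajhreyjn" (len 10), cursors c1@2 c2@4 c3@9 c4@9, authorship .1.2....3.
After op 5 (move_right): buffer="wjajhreyjn" (len 10), cursors c1@3 c2@5 c3@10 c4@10, authorship .1.2....3.
After op 6 (insert('r')): buffer="wjarjhrreyjnrr" (len 14), cursors c1@4 c2@7 c3@14 c4@14, authorship .1.12.2...3.34

Answer: wjarjhrreyjnrr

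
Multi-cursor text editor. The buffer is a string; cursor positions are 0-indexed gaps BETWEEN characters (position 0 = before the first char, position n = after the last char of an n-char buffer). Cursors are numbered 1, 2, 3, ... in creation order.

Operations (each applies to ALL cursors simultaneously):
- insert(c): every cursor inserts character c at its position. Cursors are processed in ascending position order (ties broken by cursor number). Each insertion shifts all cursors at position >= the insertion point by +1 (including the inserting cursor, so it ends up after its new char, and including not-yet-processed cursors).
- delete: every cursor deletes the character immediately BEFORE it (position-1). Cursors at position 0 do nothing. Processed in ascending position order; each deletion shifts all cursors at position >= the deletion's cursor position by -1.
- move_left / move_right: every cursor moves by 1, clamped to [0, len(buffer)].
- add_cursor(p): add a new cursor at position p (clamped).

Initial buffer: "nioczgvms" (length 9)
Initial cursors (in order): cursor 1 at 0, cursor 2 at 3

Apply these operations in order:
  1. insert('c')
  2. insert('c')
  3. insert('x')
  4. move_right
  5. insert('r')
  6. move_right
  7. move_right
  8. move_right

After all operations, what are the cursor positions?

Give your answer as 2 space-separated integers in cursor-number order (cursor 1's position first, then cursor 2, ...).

After op 1 (insert('c')): buffer="cniocczgvms" (len 11), cursors c1@1 c2@5, authorship 1...2......
After op 2 (insert('c')): buffer="ccnioccczgvms" (len 13), cursors c1@2 c2@7, authorship 11...22......
After op 3 (insert('x')): buffer="ccxnioccxczgvms" (len 15), cursors c1@3 c2@9, authorship 111...222......
After op 4 (move_right): buffer="ccxnioccxczgvms" (len 15), cursors c1@4 c2@10, authorship 111...222......
After op 5 (insert('r')): buffer="ccxnrioccxcrzgvms" (len 17), cursors c1@5 c2@12, authorship 111.1..222.2.....
After op 6 (move_right): buffer="ccxnrioccxcrzgvms" (len 17), cursors c1@6 c2@13, authorship 111.1..222.2.....
After op 7 (move_right): buffer="ccxnrioccxcrzgvms" (len 17), cursors c1@7 c2@14, authorship 111.1..222.2.....
After op 8 (move_right): buffer="ccxnrioccxcrzgvms" (len 17), cursors c1@8 c2@15, authorship 111.1..222.2.....

Answer: 8 15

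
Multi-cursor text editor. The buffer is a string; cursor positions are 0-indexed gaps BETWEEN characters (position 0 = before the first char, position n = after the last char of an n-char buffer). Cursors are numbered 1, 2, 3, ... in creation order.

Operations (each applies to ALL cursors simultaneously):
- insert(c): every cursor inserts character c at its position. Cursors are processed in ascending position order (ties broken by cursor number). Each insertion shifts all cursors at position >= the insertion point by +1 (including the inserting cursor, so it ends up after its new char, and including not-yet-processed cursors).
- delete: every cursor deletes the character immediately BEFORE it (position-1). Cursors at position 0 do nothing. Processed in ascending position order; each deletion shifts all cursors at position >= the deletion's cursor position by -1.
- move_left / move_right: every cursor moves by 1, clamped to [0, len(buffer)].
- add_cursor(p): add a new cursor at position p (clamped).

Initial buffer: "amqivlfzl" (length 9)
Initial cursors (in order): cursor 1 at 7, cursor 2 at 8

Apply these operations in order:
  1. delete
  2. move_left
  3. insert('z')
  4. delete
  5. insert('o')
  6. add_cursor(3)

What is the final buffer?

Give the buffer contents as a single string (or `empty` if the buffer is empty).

After op 1 (delete): buffer="amqivll" (len 7), cursors c1@6 c2@6, authorship .......
After op 2 (move_left): buffer="amqivll" (len 7), cursors c1@5 c2@5, authorship .......
After op 3 (insert('z')): buffer="amqivzzll" (len 9), cursors c1@7 c2@7, authorship .....12..
After op 4 (delete): buffer="amqivll" (len 7), cursors c1@5 c2@5, authorship .......
After op 5 (insert('o')): buffer="amqivooll" (len 9), cursors c1@7 c2@7, authorship .....12..
After op 6 (add_cursor(3)): buffer="amqivooll" (len 9), cursors c3@3 c1@7 c2@7, authorship .....12..

Answer: amqivooll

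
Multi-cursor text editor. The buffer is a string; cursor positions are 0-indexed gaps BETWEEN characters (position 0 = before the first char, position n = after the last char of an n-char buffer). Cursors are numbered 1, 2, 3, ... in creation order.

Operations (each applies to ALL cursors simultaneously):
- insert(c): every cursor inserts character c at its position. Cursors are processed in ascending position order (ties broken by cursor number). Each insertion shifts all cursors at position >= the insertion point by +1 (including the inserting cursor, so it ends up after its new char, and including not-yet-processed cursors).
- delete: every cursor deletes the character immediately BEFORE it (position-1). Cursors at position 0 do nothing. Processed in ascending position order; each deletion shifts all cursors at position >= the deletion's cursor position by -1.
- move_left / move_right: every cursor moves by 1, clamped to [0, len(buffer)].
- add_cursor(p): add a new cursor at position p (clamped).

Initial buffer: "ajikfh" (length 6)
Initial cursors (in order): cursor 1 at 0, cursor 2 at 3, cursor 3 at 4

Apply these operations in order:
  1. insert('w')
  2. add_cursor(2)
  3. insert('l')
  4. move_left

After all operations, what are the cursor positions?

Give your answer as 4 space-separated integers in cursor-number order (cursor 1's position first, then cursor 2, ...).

After op 1 (insert('w')): buffer="wajiwkwfh" (len 9), cursors c1@1 c2@5 c3@7, authorship 1...2.3..
After op 2 (add_cursor(2)): buffer="wajiwkwfh" (len 9), cursors c1@1 c4@2 c2@5 c3@7, authorship 1...2.3..
After op 3 (insert('l')): buffer="wlaljiwlkwlfh" (len 13), cursors c1@2 c4@4 c2@8 c3@11, authorship 11.4..22.33..
After op 4 (move_left): buffer="wlaljiwlkwlfh" (len 13), cursors c1@1 c4@3 c2@7 c3@10, authorship 11.4..22.33..

Answer: 1 7 10 3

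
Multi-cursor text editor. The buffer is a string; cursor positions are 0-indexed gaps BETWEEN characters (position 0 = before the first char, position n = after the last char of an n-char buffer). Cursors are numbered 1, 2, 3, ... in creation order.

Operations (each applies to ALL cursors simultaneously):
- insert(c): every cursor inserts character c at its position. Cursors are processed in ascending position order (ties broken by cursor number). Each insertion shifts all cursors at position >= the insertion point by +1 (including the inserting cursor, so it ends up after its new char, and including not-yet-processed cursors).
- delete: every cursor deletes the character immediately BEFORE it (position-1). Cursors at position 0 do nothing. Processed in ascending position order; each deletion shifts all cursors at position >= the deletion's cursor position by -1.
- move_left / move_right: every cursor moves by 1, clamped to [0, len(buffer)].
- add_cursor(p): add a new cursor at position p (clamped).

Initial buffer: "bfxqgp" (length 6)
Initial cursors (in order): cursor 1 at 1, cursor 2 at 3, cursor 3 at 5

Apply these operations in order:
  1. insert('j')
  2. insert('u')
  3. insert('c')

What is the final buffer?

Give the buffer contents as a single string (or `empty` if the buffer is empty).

Answer: bjucfxjucqgjucp

Derivation:
After op 1 (insert('j')): buffer="bjfxjqgjp" (len 9), cursors c1@2 c2@5 c3@8, authorship .1..2..3.
After op 2 (insert('u')): buffer="bjufxjuqgjup" (len 12), cursors c1@3 c2@7 c3@11, authorship .11..22..33.
After op 3 (insert('c')): buffer="bjucfxjucqgjucp" (len 15), cursors c1@4 c2@9 c3@14, authorship .111..222..333.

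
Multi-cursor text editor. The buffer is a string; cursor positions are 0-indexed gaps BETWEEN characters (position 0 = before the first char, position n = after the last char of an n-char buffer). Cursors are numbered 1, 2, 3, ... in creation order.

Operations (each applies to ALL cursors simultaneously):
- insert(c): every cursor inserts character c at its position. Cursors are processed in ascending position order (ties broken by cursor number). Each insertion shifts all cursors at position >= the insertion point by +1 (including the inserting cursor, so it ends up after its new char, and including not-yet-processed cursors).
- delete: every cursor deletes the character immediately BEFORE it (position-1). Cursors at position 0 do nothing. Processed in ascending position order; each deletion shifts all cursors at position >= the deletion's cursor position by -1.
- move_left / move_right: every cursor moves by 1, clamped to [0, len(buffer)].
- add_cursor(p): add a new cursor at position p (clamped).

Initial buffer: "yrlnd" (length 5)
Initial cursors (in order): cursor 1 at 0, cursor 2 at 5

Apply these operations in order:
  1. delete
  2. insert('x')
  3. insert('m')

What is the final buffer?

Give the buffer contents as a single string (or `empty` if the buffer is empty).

Answer: xmyrlnxm

Derivation:
After op 1 (delete): buffer="yrln" (len 4), cursors c1@0 c2@4, authorship ....
After op 2 (insert('x')): buffer="xyrlnx" (len 6), cursors c1@1 c2@6, authorship 1....2
After op 3 (insert('m')): buffer="xmyrlnxm" (len 8), cursors c1@2 c2@8, authorship 11....22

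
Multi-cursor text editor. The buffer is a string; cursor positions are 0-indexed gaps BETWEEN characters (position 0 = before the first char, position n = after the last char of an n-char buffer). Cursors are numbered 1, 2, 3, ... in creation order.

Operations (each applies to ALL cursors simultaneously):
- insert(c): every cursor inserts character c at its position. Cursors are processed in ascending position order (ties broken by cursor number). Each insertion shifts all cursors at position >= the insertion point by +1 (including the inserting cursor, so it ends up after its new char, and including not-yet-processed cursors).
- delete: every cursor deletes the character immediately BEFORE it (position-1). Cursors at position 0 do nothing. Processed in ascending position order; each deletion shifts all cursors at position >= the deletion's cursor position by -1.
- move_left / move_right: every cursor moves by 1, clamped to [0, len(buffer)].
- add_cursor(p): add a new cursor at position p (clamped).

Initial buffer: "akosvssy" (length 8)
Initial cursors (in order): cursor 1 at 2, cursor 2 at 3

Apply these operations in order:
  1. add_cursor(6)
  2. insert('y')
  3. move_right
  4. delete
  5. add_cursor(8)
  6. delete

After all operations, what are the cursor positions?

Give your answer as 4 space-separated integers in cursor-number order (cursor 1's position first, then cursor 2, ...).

Answer: 2 2 4 4

Derivation:
After op 1 (add_cursor(6)): buffer="akosvssy" (len 8), cursors c1@2 c2@3 c3@6, authorship ........
After op 2 (insert('y')): buffer="akyoysvsysy" (len 11), cursors c1@3 c2@5 c3@9, authorship ..1.2...3..
After op 3 (move_right): buffer="akyoysvsysy" (len 11), cursors c1@4 c2@6 c3@10, authorship ..1.2...3..
After op 4 (delete): buffer="akyyvsyy" (len 8), cursors c1@3 c2@4 c3@7, authorship ..12..3.
After op 5 (add_cursor(8)): buffer="akyyvsyy" (len 8), cursors c1@3 c2@4 c3@7 c4@8, authorship ..12..3.
After op 6 (delete): buffer="akvs" (len 4), cursors c1@2 c2@2 c3@4 c4@4, authorship ....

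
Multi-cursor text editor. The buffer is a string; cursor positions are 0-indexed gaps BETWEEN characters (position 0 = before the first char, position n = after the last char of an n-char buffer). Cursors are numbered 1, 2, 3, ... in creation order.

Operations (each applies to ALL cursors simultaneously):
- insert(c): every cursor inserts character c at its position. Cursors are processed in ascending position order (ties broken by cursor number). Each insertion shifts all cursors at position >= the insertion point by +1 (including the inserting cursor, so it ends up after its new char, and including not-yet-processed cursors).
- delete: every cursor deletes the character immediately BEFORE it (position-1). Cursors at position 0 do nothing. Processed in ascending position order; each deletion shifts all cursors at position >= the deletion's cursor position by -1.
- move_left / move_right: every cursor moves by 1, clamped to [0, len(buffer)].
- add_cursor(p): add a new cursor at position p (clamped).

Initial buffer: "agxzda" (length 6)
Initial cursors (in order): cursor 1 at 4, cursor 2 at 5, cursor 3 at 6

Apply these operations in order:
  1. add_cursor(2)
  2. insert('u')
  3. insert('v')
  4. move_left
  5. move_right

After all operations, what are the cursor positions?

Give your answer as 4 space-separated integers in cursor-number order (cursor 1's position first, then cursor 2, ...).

Answer: 8 11 14 4

Derivation:
After op 1 (add_cursor(2)): buffer="agxzda" (len 6), cursors c4@2 c1@4 c2@5 c3@6, authorship ......
After op 2 (insert('u')): buffer="aguxzuduau" (len 10), cursors c4@3 c1@6 c2@8 c3@10, authorship ..4..1.2.3
After op 3 (insert('v')): buffer="aguvxzuvduvauv" (len 14), cursors c4@4 c1@8 c2@11 c3@14, authorship ..44..11.22.33
After op 4 (move_left): buffer="aguvxzuvduvauv" (len 14), cursors c4@3 c1@7 c2@10 c3@13, authorship ..44..11.22.33
After op 5 (move_right): buffer="aguvxzuvduvauv" (len 14), cursors c4@4 c1@8 c2@11 c3@14, authorship ..44..11.22.33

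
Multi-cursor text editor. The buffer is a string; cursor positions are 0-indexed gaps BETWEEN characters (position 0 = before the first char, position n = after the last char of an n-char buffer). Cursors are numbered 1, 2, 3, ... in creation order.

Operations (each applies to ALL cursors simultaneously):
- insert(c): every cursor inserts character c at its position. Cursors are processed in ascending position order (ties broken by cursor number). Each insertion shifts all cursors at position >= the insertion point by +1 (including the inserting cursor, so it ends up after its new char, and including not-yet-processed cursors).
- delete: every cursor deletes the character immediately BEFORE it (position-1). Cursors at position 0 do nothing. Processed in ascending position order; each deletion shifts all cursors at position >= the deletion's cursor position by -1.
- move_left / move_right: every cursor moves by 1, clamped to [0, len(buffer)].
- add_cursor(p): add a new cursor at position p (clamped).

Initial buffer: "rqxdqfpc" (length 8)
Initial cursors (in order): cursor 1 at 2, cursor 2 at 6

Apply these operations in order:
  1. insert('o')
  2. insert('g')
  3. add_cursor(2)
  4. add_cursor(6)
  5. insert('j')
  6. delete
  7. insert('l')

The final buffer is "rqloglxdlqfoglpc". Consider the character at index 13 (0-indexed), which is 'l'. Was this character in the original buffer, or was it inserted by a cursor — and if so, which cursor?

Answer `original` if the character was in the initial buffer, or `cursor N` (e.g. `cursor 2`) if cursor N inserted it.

Answer: cursor 2

Derivation:
After op 1 (insert('o')): buffer="rqoxdqfopc" (len 10), cursors c1@3 c2@8, authorship ..1....2..
After op 2 (insert('g')): buffer="rqogxdqfogpc" (len 12), cursors c1@4 c2@10, authorship ..11....22..
After op 3 (add_cursor(2)): buffer="rqogxdqfogpc" (len 12), cursors c3@2 c1@4 c2@10, authorship ..11....22..
After op 4 (add_cursor(6)): buffer="rqogxdqfogpc" (len 12), cursors c3@2 c1@4 c4@6 c2@10, authorship ..11....22..
After op 5 (insert('j')): buffer="rqjogjxdjqfogjpc" (len 16), cursors c3@3 c1@6 c4@9 c2@14, authorship ..3111..4..222..
After op 6 (delete): buffer="rqogxdqfogpc" (len 12), cursors c3@2 c1@4 c4@6 c2@10, authorship ..11....22..
After op 7 (insert('l')): buffer="rqloglxdlqfoglpc" (len 16), cursors c3@3 c1@6 c4@9 c2@14, authorship ..3111..4..222..
Authorship (.=original, N=cursor N): . . 3 1 1 1 . . 4 . . 2 2 2 . .
Index 13: author = 2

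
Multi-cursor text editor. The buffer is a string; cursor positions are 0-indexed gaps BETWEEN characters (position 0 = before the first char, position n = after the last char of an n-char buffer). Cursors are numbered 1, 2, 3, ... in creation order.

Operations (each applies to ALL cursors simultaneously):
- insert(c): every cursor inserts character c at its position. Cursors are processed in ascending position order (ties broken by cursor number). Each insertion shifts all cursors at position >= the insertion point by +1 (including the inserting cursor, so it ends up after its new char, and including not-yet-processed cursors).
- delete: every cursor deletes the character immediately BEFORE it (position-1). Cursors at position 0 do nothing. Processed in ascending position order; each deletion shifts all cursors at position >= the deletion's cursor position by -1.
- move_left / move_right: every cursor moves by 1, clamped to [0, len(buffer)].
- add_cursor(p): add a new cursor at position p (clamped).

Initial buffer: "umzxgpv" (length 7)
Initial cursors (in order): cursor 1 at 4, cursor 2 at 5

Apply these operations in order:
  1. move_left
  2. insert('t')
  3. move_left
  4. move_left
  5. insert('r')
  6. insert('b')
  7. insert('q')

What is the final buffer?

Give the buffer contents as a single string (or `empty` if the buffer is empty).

Answer: umrbqztrbqxtgpv

Derivation:
After op 1 (move_left): buffer="umzxgpv" (len 7), cursors c1@3 c2@4, authorship .......
After op 2 (insert('t')): buffer="umztxtgpv" (len 9), cursors c1@4 c2@6, authorship ...1.2...
After op 3 (move_left): buffer="umztxtgpv" (len 9), cursors c1@3 c2@5, authorship ...1.2...
After op 4 (move_left): buffer="umztxtgpv" (len 9), cursors c1@2 c2@4, authorship ...1.2...
After op 5 (insert('r')): buffer="umrztrxtgpv" (len 11), cursors c1@3 c2@6, authorship ..1.12.2...
After op 6 (insert('b')): buffer="umrbztrbxtgpv" (len 13), cursors c1@4 c2@8, authorship ..11.122.2...
After op 7 (insert('q')): buffer="umrbqztrbqxtgpv" (len 15), cursors c1@5 c2@10, authorship ..111.1222.2...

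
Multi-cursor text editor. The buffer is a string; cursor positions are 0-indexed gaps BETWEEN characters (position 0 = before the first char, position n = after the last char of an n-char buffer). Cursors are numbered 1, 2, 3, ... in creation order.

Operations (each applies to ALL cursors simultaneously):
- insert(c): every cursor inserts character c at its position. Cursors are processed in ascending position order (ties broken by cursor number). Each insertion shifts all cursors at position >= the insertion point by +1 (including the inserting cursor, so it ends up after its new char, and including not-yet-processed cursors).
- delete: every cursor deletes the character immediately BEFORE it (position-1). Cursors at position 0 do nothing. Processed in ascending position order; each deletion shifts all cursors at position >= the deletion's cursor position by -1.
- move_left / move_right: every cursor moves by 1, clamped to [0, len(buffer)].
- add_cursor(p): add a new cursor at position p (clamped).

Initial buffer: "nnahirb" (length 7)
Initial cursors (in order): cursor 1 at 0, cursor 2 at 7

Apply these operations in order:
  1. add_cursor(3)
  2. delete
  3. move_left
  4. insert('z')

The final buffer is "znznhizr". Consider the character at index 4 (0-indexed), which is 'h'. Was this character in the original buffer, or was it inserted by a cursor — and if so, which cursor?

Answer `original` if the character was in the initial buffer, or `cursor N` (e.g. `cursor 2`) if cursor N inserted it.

After op 1 (add_cursor(3)): buffer="nnahirb" (len 7), cursors c1@0 c3@3 c2@7, authorship .......
After op 2 (delete): buffer="nnhir" (len 5), cursors c1@0 c3@2 c2@5, authorship .....
After op 3 (move_left): buffer="nnhir" (len 5), cursors c1@0 c3@1 c2@4, authorship .....
After op 4 (insert('z')): buffer="znznhizr" (len 8), cursors c1@1 c3@3 c2@7, authorship 1.3...2.
Authorship (.=original, N=cursor N): 1 . 3 . . . 2 .
Index 4: author = original

Answer: original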